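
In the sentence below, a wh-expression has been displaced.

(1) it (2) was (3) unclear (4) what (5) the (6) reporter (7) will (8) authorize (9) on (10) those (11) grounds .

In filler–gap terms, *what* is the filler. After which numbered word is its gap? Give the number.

8

Pre-movement form: The reporter will authorize what on those grounds.
'what' is the direct object of 'authorize'. Fronting leaves a gap immediately after 'authorize':
It was unclear what the reporter will authorize ___ on those grounds.
'authorize' is word 8.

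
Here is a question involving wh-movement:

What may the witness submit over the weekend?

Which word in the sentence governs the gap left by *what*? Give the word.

Pre-movement form: The witness may submit what over the weekend.
'what' is the direct object of 'submit'. It moves to the left edge, and the trace sits right after 'submit':
What may the witness submit ___ over the weekend?

submit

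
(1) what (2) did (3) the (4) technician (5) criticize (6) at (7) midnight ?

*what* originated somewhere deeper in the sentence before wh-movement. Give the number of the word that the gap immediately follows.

5

Pre-movement form: The technician did criticize what at midnight.
'what' functions as the direct object of 'criticize'. It moves to the left edge, and the trace sits right after 'criticize':
What did the technician criticize ___ at midnight?
'criticize' is word 5.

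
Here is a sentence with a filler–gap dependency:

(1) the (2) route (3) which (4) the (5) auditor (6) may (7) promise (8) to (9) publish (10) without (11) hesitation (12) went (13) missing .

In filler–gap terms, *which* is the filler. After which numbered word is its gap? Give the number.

9

'which' functions as the direct object of 'publish'. It moves to the left edge, and the trace sits right after 'publish':
The route which the auditor may promise to publish ___ without hesitation went missing.
'publish' is word 9.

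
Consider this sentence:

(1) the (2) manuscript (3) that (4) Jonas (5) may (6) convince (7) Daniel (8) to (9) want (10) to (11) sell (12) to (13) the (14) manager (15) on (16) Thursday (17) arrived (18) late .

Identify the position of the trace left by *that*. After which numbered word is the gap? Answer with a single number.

'that' is the direct object of 'sell'. It moves to the left edge, and the trace sits right after 'sell':
The manuscript that Jonas may convince Daniel to want to sell ___ to the manager on Thursday arrived late.
'sell' is word 11.

11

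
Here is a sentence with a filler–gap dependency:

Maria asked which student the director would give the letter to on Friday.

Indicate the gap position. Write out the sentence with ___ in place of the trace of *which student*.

In situ: The director would give the letter to which student on Friday.
The filler 'which student' is interpreted as the object of the preposition 'to' (recipient of 'give'). The gap is right after 'to'.

Maria asked which student the director would give the letter to ___ on Friday.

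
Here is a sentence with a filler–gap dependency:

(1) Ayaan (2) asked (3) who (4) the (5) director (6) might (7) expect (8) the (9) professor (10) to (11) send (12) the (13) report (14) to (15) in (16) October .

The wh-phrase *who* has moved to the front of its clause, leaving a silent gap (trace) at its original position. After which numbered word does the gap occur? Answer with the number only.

14

Pre-movement form: The director might expect the professor to send the report to who in October.
'who' is the object of the preposition 'to' (recipient of 'send'). Wh-movement fronts it, leaving a gap right after 'to':
Ayaan asked who the director might expect the professor to send the report to ___ in October.
'to' is word 14.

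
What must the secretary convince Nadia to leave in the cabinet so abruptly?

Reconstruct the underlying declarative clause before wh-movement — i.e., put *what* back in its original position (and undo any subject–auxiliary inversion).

'what' functions as the direct object of 'leave'. Fronting leaves a gap immediately after 'leave':
What must the secretary convince Nadia to leave ___ in the cabinet so abruptly?

The secretary must convince Nadia to leave what in the cabinet so abruptly.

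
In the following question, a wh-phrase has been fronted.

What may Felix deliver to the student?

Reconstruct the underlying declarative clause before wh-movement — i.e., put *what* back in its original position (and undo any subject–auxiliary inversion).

'what' functions as the direct object of 'deliver'. It moves to the left edge, and the trace sits right after 'deliver':
What may Felix deliver ___ to the student?

Felix may deliver what to the student.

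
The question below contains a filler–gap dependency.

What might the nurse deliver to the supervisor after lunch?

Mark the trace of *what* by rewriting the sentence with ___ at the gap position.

Before movement: The nurse might deliver what to the supervisor after lunch.
'what' is the direct object of 'deliver'. The gap is right after 'deliver'.

What might the nurse deliver ___ to the supervisor after lunch?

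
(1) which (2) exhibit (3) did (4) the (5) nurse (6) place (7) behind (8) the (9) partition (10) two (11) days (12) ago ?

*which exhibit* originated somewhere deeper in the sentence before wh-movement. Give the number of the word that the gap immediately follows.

6

Pre-movement form: The nurse did place which exhibit behind the partition two days ago.
'which exhibit' is the direct object of 'place'. Fronting leaves a gap immediately after 'place':
Which exhibit did the nurse place ___ behind the partition two days ago?
'place' is word 6.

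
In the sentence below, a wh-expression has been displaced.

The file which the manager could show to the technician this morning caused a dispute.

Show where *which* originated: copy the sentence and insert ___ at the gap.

'which' functions as the direct object of 'show'. The gap is right after 'show'.

The file which the manager could show ___ to the technician this morning caused a dispute.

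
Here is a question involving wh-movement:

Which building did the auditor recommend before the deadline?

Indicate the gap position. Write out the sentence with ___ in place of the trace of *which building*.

In situ: The auditor did recommend which building before the deadline.
The filler 'which building' is interpreted as the direct object of 'recommend'. The gap is right after 'recommend'.

Which building did the auditor recommend ___ before the deadline?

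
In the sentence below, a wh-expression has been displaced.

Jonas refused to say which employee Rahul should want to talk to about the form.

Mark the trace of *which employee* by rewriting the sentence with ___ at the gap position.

In situ: Rahul should want to talk to which employee about the form.
'which employee' is the object of the preposition 'to'. The gap is right after 'to'.

Jonas refused to say which employee Rahul should want to talk to ___ about the form.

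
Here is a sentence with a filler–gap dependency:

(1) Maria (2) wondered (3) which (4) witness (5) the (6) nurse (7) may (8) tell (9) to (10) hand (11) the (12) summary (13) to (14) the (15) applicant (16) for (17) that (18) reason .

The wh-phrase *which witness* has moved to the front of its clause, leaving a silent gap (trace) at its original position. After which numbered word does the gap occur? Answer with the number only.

In situ: The nurse may tell which witness to hand the summary to the applicant for that reason.
The filler 'which witness' is interpreted as the direct object of 'tell'. Wh-movement fronts it, leaving a gap right after 'tell':
Maria wondered which witness the nurse may tell ___ to hand the summary to the applicant for that reason.
'tell' is word 8.

8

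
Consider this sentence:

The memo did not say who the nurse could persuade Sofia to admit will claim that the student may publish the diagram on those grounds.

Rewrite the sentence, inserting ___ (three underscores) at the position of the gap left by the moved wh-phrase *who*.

The memo did not say who the nurse could persuade Sofia to admit ___ will claim that the student may publish the diagram on those grounds.

Before movement: The nurse could persuade Sofia to admit who will claim that the student may publish the diagram on those grounds.
'who' is the subject of the clause embedded under 'admit'. The gap is right after 'admit'.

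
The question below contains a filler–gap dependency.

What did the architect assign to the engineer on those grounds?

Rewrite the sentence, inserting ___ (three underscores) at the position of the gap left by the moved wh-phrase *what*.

What did the architect assign ___ to the engineer on those grounds?

Underlying clause: The architect did assign what to the engineer on those grounds.
'what' is the direct object of 'assign'. The gap is right after 'assign'.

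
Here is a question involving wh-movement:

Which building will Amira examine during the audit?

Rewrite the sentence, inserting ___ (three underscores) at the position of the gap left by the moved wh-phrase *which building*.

Which building will Amira examine ___ during the audit?

Underlying clause: Amira will examine which building during the audit.
The filler 'which building' is interpreted as the direct object of 'examine'. The gap is right after 'examine'.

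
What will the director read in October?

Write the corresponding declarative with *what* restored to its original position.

The director will read what in October.

'what' functions as the direct object of 'read'. It moves to the left edge, and the trace sits right after 'read':
What will the director read ___ in October?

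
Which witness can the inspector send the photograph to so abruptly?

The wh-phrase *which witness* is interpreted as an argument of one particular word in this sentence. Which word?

In situ: The inspector can send the photograph to which witness so abruptly.
'which witness' is the object of the preposition 'to' (recipient of 'send'). Fronting leaves a gap immediately after 'to':
Which witness can the inspector send the photograph to ___ so abruptly?

to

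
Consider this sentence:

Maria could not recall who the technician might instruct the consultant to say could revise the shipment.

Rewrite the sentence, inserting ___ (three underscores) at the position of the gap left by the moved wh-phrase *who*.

In situ: The technician might instruct the consultant to say who could revise the shipment.
'who' is the subject of the clause embedded under 'say'. The gap is right after 'say'.

Maria could not recall who the technician might instruct the consultant to say ___ could revise the shipment.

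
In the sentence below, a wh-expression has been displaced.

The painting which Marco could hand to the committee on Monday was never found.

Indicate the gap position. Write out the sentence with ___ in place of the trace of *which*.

The painting which Marco could hand ___ to the committee on Monday was never found.

'which' is the direct object of 'hand'. The gap is right after 'hand'.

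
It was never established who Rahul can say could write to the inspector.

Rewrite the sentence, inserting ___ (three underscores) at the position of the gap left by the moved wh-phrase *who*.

It was never established who Rahul can say ___ could write to the inspector.

Underlying clause: Rahul can say who could write to the inspector.
'who' is the subject of the clause embedded under 'say'. The gap is right after 'say'.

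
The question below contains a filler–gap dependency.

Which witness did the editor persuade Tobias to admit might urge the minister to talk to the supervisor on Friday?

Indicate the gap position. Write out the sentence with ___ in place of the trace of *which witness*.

Before movement: The editor did persuade Tobias to admit which witness might urge the minister to talk to the supervisor on Friday.
'which witness' functions as the subject of the clause embedded under 'admit'. The gap is right after 'admit'.

Which witness did the editor persuade Tobias to admit ___ might urge the minister to talk to the supervisor on Friday?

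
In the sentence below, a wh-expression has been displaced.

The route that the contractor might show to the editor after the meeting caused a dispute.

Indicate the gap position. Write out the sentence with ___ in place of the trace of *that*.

'that' is the direct object of 'show'. The gap is right after 'show'.

The route that the contractor might show ___ to the editor after the meeting caused a dispute.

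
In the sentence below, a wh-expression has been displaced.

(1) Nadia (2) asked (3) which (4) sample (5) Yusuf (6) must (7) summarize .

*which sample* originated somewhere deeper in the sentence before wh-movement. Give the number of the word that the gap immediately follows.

7

Underlying clause: Yusuf must summarize which sample.
'which sample' is the direct object of 'summarize'. Fronting leaves a gap immediately after 'summarize':
Nadia asked which sample Yusuf must summarize ___.
'summarize' is word 7.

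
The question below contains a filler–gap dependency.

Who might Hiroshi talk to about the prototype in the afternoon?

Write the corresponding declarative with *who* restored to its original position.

The filler 'who' is interpreted as the object of the preposition 'to'. It moves to the left edge, and the trace sits right after 'to':
Who might Hiroshi talk to ___ about the prototype in the afternoon?

Hiroshi might talk to who about the prototype in the afternoon.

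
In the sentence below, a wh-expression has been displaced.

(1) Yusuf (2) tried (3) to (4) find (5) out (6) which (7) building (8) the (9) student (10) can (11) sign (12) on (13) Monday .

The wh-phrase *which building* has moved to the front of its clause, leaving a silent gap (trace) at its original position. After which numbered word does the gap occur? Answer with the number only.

Underlying clause: The student can sign which building on Monday.
The filler 'which building' is interpreted as the direct object of 'sign'. Wh-movement fronts it, leaving a gap right after 'sign':
Yusuf tried to find out which building the student can sign ___ on Monday.
'sign' is word 11.

11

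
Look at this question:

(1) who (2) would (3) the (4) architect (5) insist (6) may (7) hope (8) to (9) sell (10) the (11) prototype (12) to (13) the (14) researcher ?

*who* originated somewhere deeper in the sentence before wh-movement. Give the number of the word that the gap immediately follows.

Underlying clause: The architect would insist who may hope to sell the prototype to the researcher.
'who' is the subject of the clause embedded under 'insist'. Fronting leaves a gap immediately after 'insist':
Who would the architect insist ___ may hope to sell the prototype to the researcher?
'insist' is word 5.

5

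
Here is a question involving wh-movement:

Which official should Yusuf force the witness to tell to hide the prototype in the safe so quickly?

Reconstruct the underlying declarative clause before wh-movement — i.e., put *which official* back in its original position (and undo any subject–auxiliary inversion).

The filler 'which official' is interpreted as the direct object of 'tell'. It moves to the left edge, and the trace sits right after 'tell':
Which official should Yusuf force the witness to tell ___ to hide the prototype in the safe so quickly?

Yusuf should force the witness to tell which official to hide the prototype in the safe so quickly.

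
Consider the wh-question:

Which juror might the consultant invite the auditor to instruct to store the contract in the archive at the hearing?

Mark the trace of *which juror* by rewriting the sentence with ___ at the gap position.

Before movement: The consultant might invite the auditor to instruct which juror to store the contract in the archive at the hearing.
'which juror' functions as the direct object of 'instruct'. The gap is right after 'instruct'.

Which juror might the consultant invite the auditor to instruct ___ to store the contract in the archive at the hearing?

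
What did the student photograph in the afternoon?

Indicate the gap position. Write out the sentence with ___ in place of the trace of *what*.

Underlying clause: The student did photograph what in the afternoon.
'what' functions as the direct object of 'photograph'. The gap is right after 'photograph'.

What did the student photograph ___ in the afternoon?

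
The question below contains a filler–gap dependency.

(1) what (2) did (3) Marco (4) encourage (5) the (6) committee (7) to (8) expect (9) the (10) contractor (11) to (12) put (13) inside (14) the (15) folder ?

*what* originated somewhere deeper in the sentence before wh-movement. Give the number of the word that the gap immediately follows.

12

In situ: Marco did encourage the committee to expect the contractor to put what inside the folder.
'what' functions as the direct object of 'put'. Fronting leaves a gap immediately after 'put':
What did Marco encourage the committee to expect the contractor to put ___ inside the folder?
'put' is word 12.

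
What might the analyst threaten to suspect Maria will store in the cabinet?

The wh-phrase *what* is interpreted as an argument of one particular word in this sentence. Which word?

store

Before movement: The analyst might threaten to suspect Maria will store what in the cabinet.
'what' is the direct object of 'store'. Wh-movement fronts it, leaving a gap right after 'store':
What might the analyst threaten to suspect Maria will store ___ in the cabinet?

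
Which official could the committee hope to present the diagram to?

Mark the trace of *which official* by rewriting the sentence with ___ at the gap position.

Before movement: The committee could hope to present the diagram to which official.
'which official' is the object of the preposition 'to' (recipient of 'present'). The gap is right after 'to'.

Which official could the committee hope to present the diagram to ___?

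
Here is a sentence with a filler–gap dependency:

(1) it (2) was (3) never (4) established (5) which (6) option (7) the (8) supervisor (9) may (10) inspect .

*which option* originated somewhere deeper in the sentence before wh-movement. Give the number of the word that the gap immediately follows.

Underlying clause: The supervisor may inspect which option.
'which option' is the direct object of 'inspect'. It moves to the left edge, and the trace sits right after 'inspect':
It was never established which option the supervisor may inspect ___.
'inspect' is word 10.

10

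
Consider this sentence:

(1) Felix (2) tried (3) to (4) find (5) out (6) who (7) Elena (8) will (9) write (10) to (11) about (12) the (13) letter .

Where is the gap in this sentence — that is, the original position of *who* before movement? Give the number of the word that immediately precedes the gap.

Underlying clause: Elena will write to who about the letter.
The filler 'who' is interpreted as the object of the preposition 'to'. It moves to the left edge, and the trace sits right after 'to':
Felix tried to find out who Elena will write to ___ about the letter.
'to' is word 10.

10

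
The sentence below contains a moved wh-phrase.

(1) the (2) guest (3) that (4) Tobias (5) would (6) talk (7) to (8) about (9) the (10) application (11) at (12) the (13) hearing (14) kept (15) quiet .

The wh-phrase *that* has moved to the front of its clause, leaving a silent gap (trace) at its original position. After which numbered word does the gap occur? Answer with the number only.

'that' functions as the object of the preposition 'to'. It moves to the left edge, and the trace sits right after 'to':
The guest that Tobias would talk to ___ about the application at the hearing kept quiet.
'to' is word 7.

7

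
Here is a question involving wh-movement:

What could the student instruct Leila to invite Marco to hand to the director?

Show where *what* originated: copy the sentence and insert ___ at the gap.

What could the student instruct Leila to invite Marco to hand ___ to the director?

In situ: The student could instruct Leila to invite Marco to hand what to the director.
'what' functions as the direct object of 'hand'. The gap is right after 'hand'.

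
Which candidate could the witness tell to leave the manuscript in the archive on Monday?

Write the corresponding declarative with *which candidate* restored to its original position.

'which candidate' is the direct object of 'tell'. Wh-movement fronts it, leaving a gap right after 'tell':
Which candidate could the witness tell ___ to leave the manuscript in the archive on Monday?

The witness could tell which candidate to leave the manuscript in the archive on Monday.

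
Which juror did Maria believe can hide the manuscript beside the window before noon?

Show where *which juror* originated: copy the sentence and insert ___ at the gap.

Which juror did Maria believe ___ can hide the manuscript beside the window before noon?

Underlying clause: Maria did believe which juror can hide the manuscript beside the window before noon.
The filler 'which juror' is interpreted as the subject of the clause embedded under 'believe'. The gap is right after 'believe'.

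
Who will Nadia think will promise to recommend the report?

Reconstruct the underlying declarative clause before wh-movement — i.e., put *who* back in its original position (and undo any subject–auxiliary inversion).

Nadia will think who will promise to recommend the report.

'who' is the subject of the clause embedded under 'think'. It moves to the left edge, and the trace sits right after 'think':
Who will Nadia think ___ will promise to recommend the report?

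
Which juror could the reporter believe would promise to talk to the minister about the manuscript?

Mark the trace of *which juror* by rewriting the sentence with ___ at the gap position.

Which juror could the reporter believe ___ would promise to talk to the minister about the manuscript?

Before movement: The reporter could believe which juror would promise to talk to the minister about the manuscript.
'which juror' is the subject of the clause embedded under 'believe'. The gap is right after 'believe'.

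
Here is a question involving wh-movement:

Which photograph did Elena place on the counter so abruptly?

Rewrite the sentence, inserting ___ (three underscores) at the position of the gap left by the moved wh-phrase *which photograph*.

Pre-movement form: Elena did place which photograph on the counter so abruptly.
The filler 'which photograph' is interpreted as the direct object of 'place'. The gap is right after 'place'.

Which photograph did Elena place ___ on the counter so abruptly?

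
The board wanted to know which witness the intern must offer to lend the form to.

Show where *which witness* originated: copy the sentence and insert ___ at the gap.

The board wanted to know which witness the intern must offer to lend the form to ___.

Underlying clause: The intern must offer to lend the form to which witness.
'which witness' functions as the object of the preposition 'to' (recipient of 'lend'). The gap is right after 'to'.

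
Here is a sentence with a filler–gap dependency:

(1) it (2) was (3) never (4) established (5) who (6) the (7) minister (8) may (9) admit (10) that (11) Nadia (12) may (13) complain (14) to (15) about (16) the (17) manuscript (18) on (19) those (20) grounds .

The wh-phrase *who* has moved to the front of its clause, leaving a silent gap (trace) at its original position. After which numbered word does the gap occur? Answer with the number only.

14

Before movement: The minister may admit that Nadia may complain to who about the manuscript on those grounds.
'who' is the object of the preposition 'to'. Wh-movement fronts it, leaving a gap right after 'to':
It was never established who the minister may admit that Nadia may complain to ___ about the manuscript on those grounds.
'to' is word 14.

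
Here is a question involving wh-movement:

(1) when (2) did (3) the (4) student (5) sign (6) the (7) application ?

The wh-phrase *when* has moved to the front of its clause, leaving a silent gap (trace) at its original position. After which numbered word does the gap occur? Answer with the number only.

7

Underlying clause: The student did sign the application when.
'when' functions as the temporal adjunct. Fronting leaves a gap immediately after 'application':
When did the student sign the application ___?
'application' is word 7.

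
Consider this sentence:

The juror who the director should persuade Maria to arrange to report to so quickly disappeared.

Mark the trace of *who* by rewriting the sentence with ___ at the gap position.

The juror who the director should persuade Maria to arrange to report to ___ so quickly disappeared.

The filler 'who' is interpreted as the object of the preposition 'to'. The gap is right after 'to'.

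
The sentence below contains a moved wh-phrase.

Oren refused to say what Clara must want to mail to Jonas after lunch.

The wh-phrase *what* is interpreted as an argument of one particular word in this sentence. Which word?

Underlying clause: Clara must want to mail what to Jonas after lunch.
The filler 'what' is interpreted as the direct object of 'mail'. Fronting leaves a gap immediately after 'mail':
Oren refused to say what Clara must want to mail ___ to Jonas after lunch.

mail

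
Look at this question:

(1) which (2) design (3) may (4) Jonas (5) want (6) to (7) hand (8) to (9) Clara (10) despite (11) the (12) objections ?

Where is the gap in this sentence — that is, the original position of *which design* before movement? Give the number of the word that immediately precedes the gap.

7

Underlying clause: Jonas may want to hand which design to Clara despite the objections.
'which design' is the direct object of 'hand'. Wh-movement fronts it, leaving a gap right after 'hand':
Which design may Jonas want to hand ___ to Clara despite the objections?
'hand' is word 7.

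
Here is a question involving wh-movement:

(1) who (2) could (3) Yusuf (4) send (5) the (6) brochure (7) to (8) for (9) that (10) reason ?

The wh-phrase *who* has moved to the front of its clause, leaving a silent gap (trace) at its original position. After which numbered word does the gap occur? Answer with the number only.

7

Before movement: Yusuf could send the brochure to who for that reason.
'who' is the object of the preposition 'to' (recipient of 'send'). Wh-movement fronts it, leaving a gap right after 'to':
Who could Yusuf send the brochure to ___ for that reason?
'to' is word 7.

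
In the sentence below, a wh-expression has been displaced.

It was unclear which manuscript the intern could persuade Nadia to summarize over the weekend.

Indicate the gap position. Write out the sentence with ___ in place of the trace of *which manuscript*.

In situ: The intern could persuade Nadia to summarize which manuscript over the weekend.
'which manuscript' is the direct object of 'summarize'. The gap is right after 'summarize'.

It was unclear which manuscript the intern could persuade Nadia to summarize ___ over the weekend.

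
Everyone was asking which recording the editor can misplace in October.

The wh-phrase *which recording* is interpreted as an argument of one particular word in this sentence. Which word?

In situ: The editor can misplace which recording in October.
'which recording' functions as the direct object of 'misplace'. Fronting leaves a gap immediately after 'misplace':
Everyone was asking which recording the editor can misplace ___ in October.

misplace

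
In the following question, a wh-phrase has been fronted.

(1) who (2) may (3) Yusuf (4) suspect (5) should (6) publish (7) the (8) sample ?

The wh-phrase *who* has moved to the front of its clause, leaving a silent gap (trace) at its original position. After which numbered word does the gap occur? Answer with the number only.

4

In situ: Yusuf may suspect who should publish the sample.
The filler 'who' is interpreted as the subject of the clause embedded under 'suspect'. It moves to the left edge, and the trace sits right after 'suspect':
Who may Yusuf suspect ___ should publish the sample?
'suspect' is word 4.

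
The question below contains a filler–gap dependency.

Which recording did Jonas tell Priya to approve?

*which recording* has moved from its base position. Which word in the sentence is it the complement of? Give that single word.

approve

Before movement: Jonas did tell Priya to approve which recording.
The filler 'which recording' is interpreted as the direct object of 'approve'. Wh-movement fronts it, leaving a gap right after 'approve':
Which recording did Jonas tell Priya to approve ___?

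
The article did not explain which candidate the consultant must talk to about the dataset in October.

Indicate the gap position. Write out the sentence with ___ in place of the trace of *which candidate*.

The article did not explain which candidate the consultant must talk to ___ about the dataset in October.

Underlying clause: The consultant must talk to which candidate about the dataset in October.
'which candidate' functions as the object of the preposition 'to'. The gap is right after 'to'.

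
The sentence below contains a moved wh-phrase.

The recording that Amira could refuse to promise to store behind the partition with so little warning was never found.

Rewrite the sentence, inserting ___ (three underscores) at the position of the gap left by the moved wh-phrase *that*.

'that' is the direct object of 'store'. The gap is right after 'store'.

The recording that Amira could refuse to promise to store ___ behind the partition with so little warning was never found.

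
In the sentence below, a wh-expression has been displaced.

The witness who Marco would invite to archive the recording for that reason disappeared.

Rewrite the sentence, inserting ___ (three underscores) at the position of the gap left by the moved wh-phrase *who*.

The witness who Marco would invite ___ to archive the recording for that reason disappeared.

'who' is the direct object of 'invite'. The gap is right after 'invite'.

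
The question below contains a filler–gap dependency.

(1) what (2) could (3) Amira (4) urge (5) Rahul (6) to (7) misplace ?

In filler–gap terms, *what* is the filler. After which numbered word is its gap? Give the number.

Pre-movement form: Amira could urge Rahul to misplace what.
'what' functions as the direct object of 'misplace'. Fronting leaves a gap immediately after 'misplace':
What could Amira urge Rahul to misplace ___?
'misplace' is word 7.

7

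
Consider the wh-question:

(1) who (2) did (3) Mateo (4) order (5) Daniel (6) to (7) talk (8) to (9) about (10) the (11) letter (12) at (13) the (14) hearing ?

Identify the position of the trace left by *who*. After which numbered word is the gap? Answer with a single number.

8

In situ: Mateo did order Daniel to talk to who about the letter at the hearing.
The filler 'who' is interpreted as the object of the preposition 'to'. Wh-movement fronts it, leaving a gap right after 'to':
Who did Mateo order Daniel to talk to ___ about the letter at the hearing?
'to' is word 8.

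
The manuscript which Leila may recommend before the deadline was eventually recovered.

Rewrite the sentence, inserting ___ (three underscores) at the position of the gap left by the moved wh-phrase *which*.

The filler 'which' is interpreted as the direct object of 'recommend'. The gap is right after 'recommend'.

The manuscript which Leila may recommend ___ before the deadline was eventually recovered.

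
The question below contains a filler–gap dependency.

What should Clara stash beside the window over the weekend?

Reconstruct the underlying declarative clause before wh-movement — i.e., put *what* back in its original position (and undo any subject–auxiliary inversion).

Clara should stash what beside the window over the weekend.

'what' functions as the direct object of 'stash'. It moves to the left edge, and the trace sits right after 'stash':
What should Clara stash ___ beside the window over the weekend?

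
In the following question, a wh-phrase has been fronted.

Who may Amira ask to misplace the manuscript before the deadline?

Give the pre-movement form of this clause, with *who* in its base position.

Amira may ask who to misplace the manuscript before the deadline.

'who' functions as the direct object of 'ask'. Wh-movement fronts it, leaving a gap right after 'ask':
Who may Amira ask ___ to misplace the manuscript before the deadline?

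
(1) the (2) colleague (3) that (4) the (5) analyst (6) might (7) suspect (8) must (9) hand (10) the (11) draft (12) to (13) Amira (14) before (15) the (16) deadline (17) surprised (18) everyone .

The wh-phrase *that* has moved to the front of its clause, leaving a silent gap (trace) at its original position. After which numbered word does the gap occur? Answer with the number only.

'that' functions as the subject of the clause embedded under 'suspect'. Fronting leaves a gap immediately after 'suspect':
The colleague that the analyst might suspect ___ must hand the draft to Amira before the deadline surprised everyone.
'suspect' is word 7.

7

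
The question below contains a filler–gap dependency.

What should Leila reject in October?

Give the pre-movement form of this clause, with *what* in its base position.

'what' functions as the direct object of 'reject'. Fronting leaves a gap immediately after 'reject':
What should Leila reject ___ in October?

Leila should reject what in October.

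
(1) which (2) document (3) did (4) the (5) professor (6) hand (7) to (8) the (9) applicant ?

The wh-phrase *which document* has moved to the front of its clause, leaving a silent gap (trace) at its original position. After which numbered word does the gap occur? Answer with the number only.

In situ: The professor did hand which document to the applicant.
'which document' is the direct object of 'hand'. Wh-movement fronts it, leaving a gap right after 'hand':
Which document did the professor hand ___ to the applicant?
'hand' is word 6.

6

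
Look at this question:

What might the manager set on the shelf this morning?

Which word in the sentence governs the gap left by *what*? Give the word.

Pre-movement form: The manager might set what on the shelf this morning.
'what' functions as the direct object of 'set'. Fronting leaves a gap immediately after 'set':
What might the manager set ___ on the shelf this morning?

set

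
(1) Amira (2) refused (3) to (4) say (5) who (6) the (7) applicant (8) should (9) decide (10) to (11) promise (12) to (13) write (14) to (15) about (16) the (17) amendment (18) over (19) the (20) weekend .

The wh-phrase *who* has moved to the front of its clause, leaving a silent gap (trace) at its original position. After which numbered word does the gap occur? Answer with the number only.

Before movement: The applicant should decide to promise to write to who about the amendment over the weekend.
The filler 'who' is interpreted as the object of the preposition 'to'. It moves to the left edge, and the trace sits right after 'to':
Amira refused to say who the applicant should decide to promise to write to ___ about the amendment over the weekend.
'to' is word 14.

14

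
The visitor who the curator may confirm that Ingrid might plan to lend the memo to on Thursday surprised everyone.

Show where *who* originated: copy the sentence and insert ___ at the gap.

The visitor who the curator may confirm that Ingrid might plan to lend the memo to ___ on Thursday surprised everyone.

The filler 'who' is interpreted as the object of the preposition 'to' (recipient of 'lend'). The gap is right after 'to'.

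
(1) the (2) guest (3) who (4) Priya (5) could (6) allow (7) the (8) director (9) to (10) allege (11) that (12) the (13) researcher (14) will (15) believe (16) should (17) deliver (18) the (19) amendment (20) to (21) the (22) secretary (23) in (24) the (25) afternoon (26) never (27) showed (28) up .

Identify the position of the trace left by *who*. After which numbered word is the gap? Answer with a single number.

'who' is the subject of the clause embedded under 'believe'. It moves to the left edge, and the trace sits right after 'believe':
The guest who Priya could allow the director to allege that the researcher will believe ___ should deliver the amendment to the secretary in the afternoon never showed up.
'believe' is word 15.

15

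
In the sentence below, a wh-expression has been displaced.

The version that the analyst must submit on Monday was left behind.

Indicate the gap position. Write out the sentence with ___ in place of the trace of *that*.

'that' functions as the direct object of 'submit'. The gap is right after 'submit'.

The version that the analyst must submit ___ on Monday was left behind.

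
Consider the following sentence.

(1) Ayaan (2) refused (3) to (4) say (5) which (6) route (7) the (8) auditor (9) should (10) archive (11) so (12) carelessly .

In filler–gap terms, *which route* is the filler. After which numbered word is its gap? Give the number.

Pre-movement form: The auditor should archive which route so carelessly.
'which route' functions as the direct object of 'archive'. Wh-movement fronts it, leaving a gap right after 'archive':
Ayaan refused to say which route the auditor should archive ___ so carelessly.
'archive' is word 10.

10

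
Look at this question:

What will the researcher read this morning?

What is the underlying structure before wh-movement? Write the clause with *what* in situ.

'what' functions as the direct object of 'read'. It moves to the left edge, and the trace sits right after 'read':
What will the researcher read ___ this morning?

The researcher will read what this morning.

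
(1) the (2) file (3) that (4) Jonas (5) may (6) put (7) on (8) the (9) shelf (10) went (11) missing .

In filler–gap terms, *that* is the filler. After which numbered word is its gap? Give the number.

The filler 'that' is interpreted as the direct object of 'put'. Fronting leaves a gap immediately after 'put':
The file that Jonas may put ___ on the shelf went missing.
'put' is word 6.

6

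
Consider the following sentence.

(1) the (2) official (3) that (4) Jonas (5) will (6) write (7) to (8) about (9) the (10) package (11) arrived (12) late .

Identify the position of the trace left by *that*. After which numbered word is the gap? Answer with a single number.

7

'that' is the object of the preposition 'to'. Wh-movement fronts it, leaving a gap right after 'to':
The official that Jonas will write to ___ about the package arrived late.
'to' is word 7.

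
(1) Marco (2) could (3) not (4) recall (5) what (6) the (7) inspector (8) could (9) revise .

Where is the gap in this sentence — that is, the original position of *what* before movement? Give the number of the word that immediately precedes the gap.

9

In situ: The inspector could revise what.
'what' functions as the direct object of 'revise'. It moves to the left edge, and the trace sits right after 'revise':
Marco could not recall what the inspector could revise ___.
'revise' is word 9.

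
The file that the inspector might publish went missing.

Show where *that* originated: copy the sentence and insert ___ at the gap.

The file that the inspector might publish ___ went missing.

The filler 'that' is interpreted as the direct object of 'publish'. The gap is right after 'publish'.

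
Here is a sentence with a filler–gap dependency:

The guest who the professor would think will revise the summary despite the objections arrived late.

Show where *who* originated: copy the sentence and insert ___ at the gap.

The guest who the professor would think ___ will revise the summary despite the objections arrived late.

'who' functions as the subject of the clause embedded under 'think'. The gap is right after 'think'.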